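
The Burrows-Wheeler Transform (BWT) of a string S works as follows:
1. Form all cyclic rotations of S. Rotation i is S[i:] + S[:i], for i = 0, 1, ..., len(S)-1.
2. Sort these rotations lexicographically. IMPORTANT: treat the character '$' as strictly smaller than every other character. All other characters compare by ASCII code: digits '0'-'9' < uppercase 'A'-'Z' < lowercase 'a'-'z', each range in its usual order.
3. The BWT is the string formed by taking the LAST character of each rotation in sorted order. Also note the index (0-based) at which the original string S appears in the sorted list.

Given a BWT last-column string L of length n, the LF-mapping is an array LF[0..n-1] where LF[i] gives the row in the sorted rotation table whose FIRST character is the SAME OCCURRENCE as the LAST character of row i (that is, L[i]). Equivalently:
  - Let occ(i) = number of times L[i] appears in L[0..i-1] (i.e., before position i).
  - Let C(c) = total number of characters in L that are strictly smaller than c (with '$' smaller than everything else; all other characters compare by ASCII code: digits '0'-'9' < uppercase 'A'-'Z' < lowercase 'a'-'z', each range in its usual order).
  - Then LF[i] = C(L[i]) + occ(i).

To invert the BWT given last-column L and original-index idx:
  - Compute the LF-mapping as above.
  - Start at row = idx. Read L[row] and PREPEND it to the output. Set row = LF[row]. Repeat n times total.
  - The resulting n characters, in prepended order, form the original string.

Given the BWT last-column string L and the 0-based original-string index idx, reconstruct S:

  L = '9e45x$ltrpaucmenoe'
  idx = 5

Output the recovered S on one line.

LF mapping: 3 6 1 2 17 0 9 15 14 13 4 16 5 10 7 11 12 8
Walk LF starting at row 5, prepending L[row]:
  step 1: row=5, L[5]='$', prepend. Next row=LF[5]=0
  step 2: row=0, L[0]='9', prepend. Next row=LF[0]=3
  step 3: row=3, L[3]='5', prepend. Next row=LF[3]=2
  step 4: row=2, L[2]='4', prepend. Next row=LF[2]=1
  step 5: row=1, L[1]='e', prepend. Next row=LF[1]=6
  step 6: row=6, L[6]='l', prepend. Next row=LF[6]=9
  step 7: row=9, L[9]='p', prepend. Next row=LF[9]=13
  step 8: row=13, L[13]='m', prepend. Next row=LF[13]=10
  step 9: row=10, L[10]='a', prepend. Next row=LF[10]=4
  step 10: row=4, L[4]='x', prepend. Next row=LF[4]=17
  step 11: row=17, L[17]='e', prepend. Next row=LF[17]=8
  step 12: row=8, L[8]='r', prepend. Next row=LF[8]=14
  step 13: row=14, L[14]='e', prepend. Next row=LF[14]=7
  step 14: row=7, L[7]='t', prepend. Next row=LF[7]=15
  step 15: row=15, L[15]='n', prepend. Next row=LF[15]=11
  step 16: row=11, L[11]='u', prepend. Next row=LF[11]=16
  step 17: row=16, L[16]='o', prepend. Next row=LF[16]=12
  step 18: row=12, L[12]='c', prepend. Next row=LF[12]=5
Reversed output: counterexample459$

Answer: counterexample459$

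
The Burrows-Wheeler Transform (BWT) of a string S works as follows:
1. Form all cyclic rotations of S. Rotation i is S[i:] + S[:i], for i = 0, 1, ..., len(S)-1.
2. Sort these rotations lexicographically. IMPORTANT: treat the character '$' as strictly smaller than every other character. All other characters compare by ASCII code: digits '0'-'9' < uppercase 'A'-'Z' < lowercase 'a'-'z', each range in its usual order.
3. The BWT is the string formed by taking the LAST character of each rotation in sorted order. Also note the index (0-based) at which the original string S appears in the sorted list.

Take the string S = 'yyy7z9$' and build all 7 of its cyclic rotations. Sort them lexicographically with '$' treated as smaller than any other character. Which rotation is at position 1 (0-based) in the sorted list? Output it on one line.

All 7 rotations (rotation i = S[i:]+S[:i]):
  rot[0] = yyy7z9$
  rot[1] = yy7z9$y
  rot[2] = y7z9$yy
  rot[3] = 7z9$yyy
  rot[4] = z9$yyy7
  rot[5] = 9$yyy7z
  rot[6] = $yyy7z9
Sorted (with $ < everything):
  sorted[0] = $yyy7z9
  sorted[1] = 7z9$yyy
  sorted[2] = 9$yyy7z
  sorted[3] = y7z9$yy
  sorted[4] = yy7z9$y
  sorted[5] = yyy7z9$
  sorted[6] = z9$yyy7
sorted[1] = 7z9$yyy

Answer: 7z9$yyy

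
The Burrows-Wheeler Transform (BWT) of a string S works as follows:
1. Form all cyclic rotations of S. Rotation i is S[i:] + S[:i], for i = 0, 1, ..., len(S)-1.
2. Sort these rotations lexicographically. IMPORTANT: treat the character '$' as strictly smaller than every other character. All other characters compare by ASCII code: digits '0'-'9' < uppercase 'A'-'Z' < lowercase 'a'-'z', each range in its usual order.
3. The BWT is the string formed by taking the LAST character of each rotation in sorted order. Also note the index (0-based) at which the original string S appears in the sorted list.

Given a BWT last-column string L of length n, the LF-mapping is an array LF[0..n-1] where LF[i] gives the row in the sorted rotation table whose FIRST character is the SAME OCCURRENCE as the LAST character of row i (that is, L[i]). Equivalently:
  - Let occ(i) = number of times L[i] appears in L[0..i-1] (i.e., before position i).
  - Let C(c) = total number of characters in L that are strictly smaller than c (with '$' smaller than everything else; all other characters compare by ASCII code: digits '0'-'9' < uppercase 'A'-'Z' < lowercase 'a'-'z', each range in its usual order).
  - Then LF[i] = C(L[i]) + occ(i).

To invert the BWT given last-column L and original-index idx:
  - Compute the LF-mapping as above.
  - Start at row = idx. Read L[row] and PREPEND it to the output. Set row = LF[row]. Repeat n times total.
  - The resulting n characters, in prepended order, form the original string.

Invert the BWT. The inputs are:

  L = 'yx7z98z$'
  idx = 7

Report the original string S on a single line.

Answer: zz9x78y$

Derivation:
LF mapping: 5 4 1 6 3 2 7 0
Walk LF starting at row 7, prepending L[row]:
  step 1: row=7, L[7]='$', prepend. Next row=LF[7]=0
  step 2: row=0, L[0]='y', prepend. Next row=LF[0]=5
  step 3: row=5, L[5]='8', prepend. Next row=LF[5]=2
  step 4: row=2, L[2]='7', prepend. Next row=LF[2]=1
  step 5: row=1, L[1]='x', prepend. Next row=LF[1]=4
  step 6: row=4, L[4]='9', prepend. Next row=LF[4]=3
  step 7: row=3, L[3]='z', prepend. Next row=LF[3]=6
  step 8: row=6, L[6]='z', prepend. Next row=LF[6]=7
Reversed output: zz9x78y$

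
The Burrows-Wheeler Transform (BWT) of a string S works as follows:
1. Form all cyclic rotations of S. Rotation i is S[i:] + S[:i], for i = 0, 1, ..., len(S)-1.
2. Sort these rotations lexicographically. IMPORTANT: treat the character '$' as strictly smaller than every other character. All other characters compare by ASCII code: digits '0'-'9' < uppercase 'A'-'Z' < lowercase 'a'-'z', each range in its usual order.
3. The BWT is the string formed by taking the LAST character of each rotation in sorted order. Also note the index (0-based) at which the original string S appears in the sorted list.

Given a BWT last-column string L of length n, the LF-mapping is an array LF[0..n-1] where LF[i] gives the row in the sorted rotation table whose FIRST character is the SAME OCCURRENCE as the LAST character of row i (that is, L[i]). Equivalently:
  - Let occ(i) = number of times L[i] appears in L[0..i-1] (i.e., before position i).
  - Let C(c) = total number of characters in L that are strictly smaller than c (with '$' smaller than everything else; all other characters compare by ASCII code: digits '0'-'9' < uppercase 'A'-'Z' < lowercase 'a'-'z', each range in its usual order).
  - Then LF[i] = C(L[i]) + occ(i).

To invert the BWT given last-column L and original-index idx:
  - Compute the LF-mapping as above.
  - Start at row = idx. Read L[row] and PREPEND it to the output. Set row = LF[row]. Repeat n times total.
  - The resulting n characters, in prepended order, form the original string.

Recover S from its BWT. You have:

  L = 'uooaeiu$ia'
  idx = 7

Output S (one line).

LF mapping: 8 6 7 1 3 4 9 0 5 2
Walk LF starting at row 7, prepending L[row]:
  step 1: row=7, L[7]='$', prepend. Next row=LF[7]=0
  step 2: row=0, L[0]='u', prepend. Next row=LF[0]=8
  step 3: row=8, L[8]='i', prepend. Next row=LF[8]=5
  step 4: row=5, L[5]='i', prepend. Next row=LF[5]=4
  step 5: row=4, L[4]='e', prepend. Next row=LF[4]=3
  step 6: row=3, L[3]='a', prepend. Next row=LF[3]=1
  step 7: row=1, L[1]='o', prepend. Next row=LF[1]=6
  step 8: row=6, L[6]='u', prepend. Next row=LF[6]=9
  step 9: row=9, L[9]='a', prepend. Next row=LF[9]=2
  step 10: row=2, L[2]='o', prepend. Next row=LF[2]=7
Reversed output: oauoaeiiu$

Answer: oauoaeiiu$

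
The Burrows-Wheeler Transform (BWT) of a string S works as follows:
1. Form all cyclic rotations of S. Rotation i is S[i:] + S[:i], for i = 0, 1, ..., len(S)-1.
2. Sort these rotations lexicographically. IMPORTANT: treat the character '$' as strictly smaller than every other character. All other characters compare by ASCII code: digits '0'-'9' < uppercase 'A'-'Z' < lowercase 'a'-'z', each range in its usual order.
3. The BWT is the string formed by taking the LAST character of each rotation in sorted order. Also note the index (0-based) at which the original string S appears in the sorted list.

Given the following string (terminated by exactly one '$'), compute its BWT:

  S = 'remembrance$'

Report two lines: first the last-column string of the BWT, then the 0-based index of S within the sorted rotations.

Answer: ermncmreeab$
11

Derivation:
All 12 rotations (rotation i = S[i:]+S[:i]):
  rot[0] = remembrance$
  rot[1] = emembrance$r
  rot[2] = membrance$re
  rot[3] = embrance$rem
  rot[4] = mbrance$reme
  rot[5] = brance$remem
  rot[6] = rance$rememb
  rot[7] = ance$remembr
  rot[8] = nce$remembra
  rot[9] = ce$remembran
  rot[10] = e$remembranc
  rot[11] = $remembrance
Sorted (with $ < everything):
  sorted[0] = $remembrance  (last char: 'e')
  sorted[1] = ance$remembr  (last char: 'r')
  sorted[2] = brance$remem  (last char: 'm')
  sorted[3] = ce$remembran  (last char: 'n')
  sorted[4] = e$remembranc  (last char: 'c')
  sorted[5] = embrance$rem  (last char: 'm')
  sorted[6] = emembrance$r  (last char: 'r')
  sorted[7] = mbrance$reme  (last char: 'e')
  sorted[8] = membrance$re  (last char: 'e')
  sorted[9] = nce$remembra  (last char: 'a')
  sorted[10] = rance$rememb  (last char: 'b')
  sorted[11] = remembrance$  (last char: '$')
Last column: ermncmreeab$
Original string S is at sorted index 11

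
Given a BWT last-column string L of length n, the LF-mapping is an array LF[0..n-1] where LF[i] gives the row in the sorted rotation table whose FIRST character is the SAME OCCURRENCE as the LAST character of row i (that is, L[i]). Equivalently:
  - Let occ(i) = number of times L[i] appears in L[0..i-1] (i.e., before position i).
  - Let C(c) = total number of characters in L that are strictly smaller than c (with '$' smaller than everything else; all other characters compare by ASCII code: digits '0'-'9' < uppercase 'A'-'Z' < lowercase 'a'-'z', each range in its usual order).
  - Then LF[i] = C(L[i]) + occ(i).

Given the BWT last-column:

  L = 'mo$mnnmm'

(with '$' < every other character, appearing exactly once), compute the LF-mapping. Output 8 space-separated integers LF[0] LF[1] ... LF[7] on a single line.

Answer: 1 7 0 2 5 6 3 4

Derivation:
Char counts: '$':1, 'm':4, 'n':2, 'o':1
C (first-col start): C('$')=0, C('m')=1, C('n')=5, C('o')=7
L[0]='m': occ=0, LF[0]=C('m')+0=1+0=1
L[1]='o': occ=0, LF[1]=C('o')+0=7+0=7
L[2]='$': occ=0, LF[2]=C('$')+0=0+0=0
L[3]='m': occ=1, LF[3]=C('m')+1=1+1=2
L[4]='n': occ=0, LF[4]=C('n')+0=5+0=5
L[5]='n': occ=1, LF[5]=C('n')+1=5+1=6
L[6]='m': occ=2, LF[6]=C('m')+2=1+2=3
L[7]='m': occ=3, LF[7]=C('m')+3=1+3=4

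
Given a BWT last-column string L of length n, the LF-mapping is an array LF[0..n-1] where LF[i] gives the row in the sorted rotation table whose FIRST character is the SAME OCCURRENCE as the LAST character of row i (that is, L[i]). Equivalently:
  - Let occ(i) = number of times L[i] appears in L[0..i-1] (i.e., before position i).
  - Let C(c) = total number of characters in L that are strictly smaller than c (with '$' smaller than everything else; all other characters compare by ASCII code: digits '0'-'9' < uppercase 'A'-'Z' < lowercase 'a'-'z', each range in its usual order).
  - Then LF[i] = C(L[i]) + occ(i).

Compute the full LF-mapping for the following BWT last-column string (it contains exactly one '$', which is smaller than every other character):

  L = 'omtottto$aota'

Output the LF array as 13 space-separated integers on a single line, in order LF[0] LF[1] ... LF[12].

Answer: 4 3 8 5 9 10 11 6 0 1 7 12 2

Derivation:
Char counts: '$':1, 'a':2, 'm':1, 'o':4, 't':5
C (first-col start): C('$')=0, C('a')=1, C('m')=3, C('o')=4, C('t')=8
L[0]='o': occ=0, LF[0]=C('o')+0=4+0=4
L[1]='m': occ=0, LF[1]=C('m')+0=3+0=3
L[2]='t': occ=0, LF[2]=C('t')+0=8+0=8
L[3]='o': occ=1, LF[3]=C('o')+1=4+1=5
L[4]='t': occ=1, LF[4]=C('t')+1=8+1=9
L[5]='t': occ=2, LF[5]=C('t')+2=8+2=10
L[6]='t': occ=3, LF[6]=C('t')+3=8+3=11
L[7]='o': occ=2, LF[7]=C('o')+2=4+2=6
L[8]='$': occ=0, LF[8]=C('$')+0=0+0=0
L[9]='a': occ=0, LF[9]=C('a')+0=1+0=1
L[10]='o': occ=3, LF[10]=C('o')+3=4+3=7
L[11]='t': occ=4, LF[11]=C('t')+4=8+4=12
L[12]='a': occ=1, LF[12]=C('a')+1=1+1=2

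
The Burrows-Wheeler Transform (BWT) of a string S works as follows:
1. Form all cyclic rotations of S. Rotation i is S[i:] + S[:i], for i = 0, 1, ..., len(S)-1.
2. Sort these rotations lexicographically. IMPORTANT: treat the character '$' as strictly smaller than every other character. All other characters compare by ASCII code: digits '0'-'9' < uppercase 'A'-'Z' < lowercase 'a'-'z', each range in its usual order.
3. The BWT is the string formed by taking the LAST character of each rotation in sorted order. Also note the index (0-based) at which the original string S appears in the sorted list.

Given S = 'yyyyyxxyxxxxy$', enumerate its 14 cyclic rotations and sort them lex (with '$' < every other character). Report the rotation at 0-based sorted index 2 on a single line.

All 14 rotations (rotation i = S[i:]+S[:i]):
  rot[0] = yyyyyxxyxxxxy$
  rot[1] = yyyyxxyxxxxy$y
  rot[2] = yyyxxyxxxxy$yy
  rot[3] = yyxxyxxxxy$yyy
  rot[4] = yxxyxxxxy$yyyy
  rot[5] = xxyxxxxy$yyyyy
  rot[6] = xyxxxxy$yyyyyx
  rot[7] = yxxxxy$yyyyyxx
  rot[8] = xxxxy$yyyyyxxy
  rot[9] = xxxy$yyyyyxxyx
  rot[10] = xxy$yyyyyxxyxx
  rot[11] = xy$yyyyyxxyxxx
  rot[12] = y$yyyyyxxyxxxx
  rot[13] = $yyyyyxxyxxxxy
Sorted (with $ < everything):
  sorted[0] = $yyyyyxxyxxxxy
  sorted[1] = xxxxy$yyyyyxxy
  sorted[2] = xxxy$yyyyyxxyx
  sorted[3] = xxy$yyyyyxxyxx
  sorted[4] = xxyxxxxy$yyyyy
  sorted[5] = xy$yyyyyxxyxxx
  sorted[6] = xyxxxxy$yyyyyx
  sorted[7] = y$yyyyyxxyxxxx
  sorted[8] = yxxxxy$yyyyyxx
  sorted[9] = yxxyxxxxy$yyyy
  sorted[10] = yyxxyxxxxy$yyy
  sorted[11] = yyyxxyxxxxy$yy
  sorted[12] = yyyyxxyxxxxy$y
  sorted[13] = yyyyyxxyxxxxy$
sorted[2] = xxxy$yyyyyxxyx

Answer: xxxy$yyyyyxxyx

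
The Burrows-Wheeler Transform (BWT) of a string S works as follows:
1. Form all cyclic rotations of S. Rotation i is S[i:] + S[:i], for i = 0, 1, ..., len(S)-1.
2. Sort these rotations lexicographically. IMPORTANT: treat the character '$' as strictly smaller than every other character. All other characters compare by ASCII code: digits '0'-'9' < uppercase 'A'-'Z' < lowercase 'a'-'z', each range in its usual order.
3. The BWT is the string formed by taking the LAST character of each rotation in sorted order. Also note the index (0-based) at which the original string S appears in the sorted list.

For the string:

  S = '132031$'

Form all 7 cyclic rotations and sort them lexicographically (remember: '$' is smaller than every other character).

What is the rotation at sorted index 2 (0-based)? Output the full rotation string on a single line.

All 7 rotations (rotation i = S[i:]+S[:i]):
  rot[0] = 132031$
  rot[1] = 32031$1
  rot[2] = 2031$13
  rot[3] = 031$132
  rot[4] = 31$1320
  rot[5] = 1$13203
  rot[6] = $132031
Sorted (with $ < everything):
  sorted[0] = $132031
  sorted[1] = 031$132
  sorted[2] = 1$13203
  sorted[3] = 132031$
  sorted[4] = 2031$13
  sorted[5] = 31$1320
  sorted[6] = 32031$1
sorted[2] = 1$13203

Answer: 1$13203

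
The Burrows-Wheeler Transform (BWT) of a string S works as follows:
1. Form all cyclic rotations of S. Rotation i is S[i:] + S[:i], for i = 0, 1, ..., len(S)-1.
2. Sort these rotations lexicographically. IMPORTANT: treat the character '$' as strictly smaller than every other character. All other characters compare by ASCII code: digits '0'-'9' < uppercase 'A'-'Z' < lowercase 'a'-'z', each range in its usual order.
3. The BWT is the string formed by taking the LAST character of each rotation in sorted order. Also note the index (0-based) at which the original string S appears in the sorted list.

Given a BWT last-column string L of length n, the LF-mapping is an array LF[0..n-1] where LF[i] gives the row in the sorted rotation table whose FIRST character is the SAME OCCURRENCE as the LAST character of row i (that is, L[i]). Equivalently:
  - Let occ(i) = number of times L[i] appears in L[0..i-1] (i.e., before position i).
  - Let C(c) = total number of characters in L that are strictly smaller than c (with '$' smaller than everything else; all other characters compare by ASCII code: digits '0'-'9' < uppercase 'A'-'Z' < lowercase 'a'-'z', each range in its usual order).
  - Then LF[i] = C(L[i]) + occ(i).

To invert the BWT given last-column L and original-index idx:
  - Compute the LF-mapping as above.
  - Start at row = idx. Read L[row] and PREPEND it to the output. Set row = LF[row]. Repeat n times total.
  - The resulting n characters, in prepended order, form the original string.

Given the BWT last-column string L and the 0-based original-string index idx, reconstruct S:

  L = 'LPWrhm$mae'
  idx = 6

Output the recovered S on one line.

Answer: hammerWPL$

Derivation:
LF mapping: 1 2 3 9 6 7 0 8 4 5
Walk LF starting at row 6, prepending L[row]:
  step 1: row=6, L[6]='$', prepend. Next row=LF[6]=0
  step 2: row=0, L[0]='L', prepend. Next row=LF[0]=1
  step 3: row=1, L[1]='P', prepend. Next row=LF[1]=2
  step 4: row=2, L[2]='W', prepend. Next row=LF[2]=3
  step 5: row=3, L[3]='r', prepend. Next row=LF[3]=9
  step 6: row=9, L[9]='e', prepend. Next row=LF[9]=5
  step 7: row=5, L[5]='m', prepend. Next row=LF[5]=7
  step 8: row=7, L[7]='m', prepend. Next row=LF[7]=8
  step 9: row=8, L[8]='a', prepend. Next row=LF[8]=4
  step 10: row=4, L[4]='h', prepend. Next row=LF[4]=6
Reversed output: hammerWPL$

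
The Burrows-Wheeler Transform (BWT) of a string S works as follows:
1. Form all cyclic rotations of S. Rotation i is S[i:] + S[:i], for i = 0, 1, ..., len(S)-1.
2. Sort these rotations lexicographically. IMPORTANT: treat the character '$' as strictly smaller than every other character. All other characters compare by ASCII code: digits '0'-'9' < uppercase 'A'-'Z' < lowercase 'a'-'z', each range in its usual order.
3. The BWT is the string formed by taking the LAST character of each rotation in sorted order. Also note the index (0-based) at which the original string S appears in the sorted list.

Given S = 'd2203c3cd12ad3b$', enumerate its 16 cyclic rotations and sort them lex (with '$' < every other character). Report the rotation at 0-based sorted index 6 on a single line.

Answer: 3b$d2203c3cd12ad

Derivation:
All 16 rotations (rotation i = S[i:]+S[:i]):
  rot[0] = d2203c3cd12ad3b$
  rot[1] = 2203c3cd12ad3b$d
  rot[2] = 203c3cd12ad3b$d2
  rot[3] = 03c3cd12ad3b$d22
  rot[4] = 3c3cd12ad3b$d220
  rot[5] = c3cd12ad3b$d2203
  rot[6] = 3cd12ad3b$d2203c
  rot[7] = cd12ad3b$d2203c3
  rot[8] = d12ad3b$d2203c3c
  rot[9] = 12ad3b$d2203c3cd
  rot[10] = 2ad3b$d2203c3cd1
  rot[11] = ad3b$d2203c3cd12
  rot[12] = d3b$d2203c3cd12a
  rot[13] = 3b$d2203c3cd12ad
  rot[14] = b$d2203c3cd12ad3
  rot[15] = $d2203c3cd12ad3b
Sorted (with $ < everything):
  sorted[0] = $d2203c3cd12ad3b
  sorted[1] = 03c3cd12ad3b$d22
  sorted[2] = 12ad3b$d2203c3cd
  sorted[3] = 203c3cd12ad3b$d2
  sorted[4] = 2203c3cd12ad3b$d
  sorted[5] = 2ad3b$d2203c3cd1
  sorted[6] = 3b$d2203c3cd12ad
  sorted[7] = 3c3cd12ad3b$d220
  sorted[8] = 3cd12ad3b$d2203c
  sorted[9] = ad3b$d2203c3cd12
  sorted[10] = b$d2203c3cd12ad3
  sorted[11] = c3cd12ad3b$d2203
  sorted[12] = cd12ad3b$d2203c3
  sorted[13] = d12ad3b$d2203c3c
  sorted[14] = d2203c3cd12ad3b$
  sorted[15] = d3b$d2203c3cd12a
sorted[6] = 3b$d2203c3cd12ad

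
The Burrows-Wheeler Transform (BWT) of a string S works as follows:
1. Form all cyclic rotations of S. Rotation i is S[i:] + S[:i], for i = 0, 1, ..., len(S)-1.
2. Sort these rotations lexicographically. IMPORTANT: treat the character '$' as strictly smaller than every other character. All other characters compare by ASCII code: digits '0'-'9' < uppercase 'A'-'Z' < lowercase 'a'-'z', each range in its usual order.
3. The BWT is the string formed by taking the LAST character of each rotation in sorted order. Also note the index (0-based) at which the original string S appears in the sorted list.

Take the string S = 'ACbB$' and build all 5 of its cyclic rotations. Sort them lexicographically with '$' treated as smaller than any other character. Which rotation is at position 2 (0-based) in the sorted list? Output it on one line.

All 5 rotations (rotation i = S[i:]+S[:i]):
  rot[0] = ACbB$
  rot[1] = CbB$A
  rot[2] = bB$AC
  rot[3] = B$ACb
  rot[4] = $ACbB
Sorted (with $ < everything):
  sorted[0] = $ACbB
  sorted[1] = ACbB$
  sorted[2] = B$ACb
  sorted[3] = CbB$A
  sorted[4] = bB$AC
sorted[2] = B$ACb

Answer: B$ACb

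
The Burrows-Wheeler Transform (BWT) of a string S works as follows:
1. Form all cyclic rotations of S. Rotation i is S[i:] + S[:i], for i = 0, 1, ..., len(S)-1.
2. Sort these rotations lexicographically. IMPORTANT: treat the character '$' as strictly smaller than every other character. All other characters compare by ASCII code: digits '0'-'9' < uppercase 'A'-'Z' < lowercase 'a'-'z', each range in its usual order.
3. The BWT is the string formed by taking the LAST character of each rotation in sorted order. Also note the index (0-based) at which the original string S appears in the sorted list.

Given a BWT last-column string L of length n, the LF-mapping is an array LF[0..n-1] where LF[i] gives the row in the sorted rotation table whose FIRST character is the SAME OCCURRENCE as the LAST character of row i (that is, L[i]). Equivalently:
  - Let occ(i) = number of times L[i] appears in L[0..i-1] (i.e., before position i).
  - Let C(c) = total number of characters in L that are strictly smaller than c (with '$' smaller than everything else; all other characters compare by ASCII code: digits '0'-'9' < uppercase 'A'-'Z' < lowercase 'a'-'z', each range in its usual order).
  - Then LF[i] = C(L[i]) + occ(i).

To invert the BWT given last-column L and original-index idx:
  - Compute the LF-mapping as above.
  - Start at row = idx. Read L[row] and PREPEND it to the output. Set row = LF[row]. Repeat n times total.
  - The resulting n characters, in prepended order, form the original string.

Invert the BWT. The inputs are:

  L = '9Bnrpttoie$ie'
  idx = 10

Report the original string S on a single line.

LF mapping: 1 2 7 10 9 11 12 8 5 3 0 6 4
Walk LF starting at row 10, prepending L[row]:
  step 1: row=10, L[10]='$', prepend. Next row=LF[10]=0
  step 2: row=0, L[0]='9', prepend. Next row=LF[0]=1
  step 3: row=1, L[1]='B', prepend. Next row=LF[1]=2
  step 4: row=2, L[2]='n', prepend. Next row=LF[2]=7
  step 5: row=7, L[7]='o', prepend. Next row=LF[7]=8
  step 6: row=8, L[8]='i', prepend. Next row=LF[8]=5
  step 7: row=5, L[5]='t', prepend. Next row=LF[5]=11
  step 8: row=11, L[11]='i', prepend. Next row=LF[11]=6
  step 9: row=6, L[6]='t', prepend. Next row=LF[6]=12
  step 10: row=12, L[12]='e', prepend. Next row=LF[12]=4
  step 11: row=4, L[4]='p', prepend. Next row=LF[4]=9
  step 12: row=9, L[9]='e', prepend. Next row=LF[9]=3
  step 13: row=3, L[3]='r', prepend. Next row=LF[3]=10
Reversed output: repetitionB9$

Answer: repetitionB9$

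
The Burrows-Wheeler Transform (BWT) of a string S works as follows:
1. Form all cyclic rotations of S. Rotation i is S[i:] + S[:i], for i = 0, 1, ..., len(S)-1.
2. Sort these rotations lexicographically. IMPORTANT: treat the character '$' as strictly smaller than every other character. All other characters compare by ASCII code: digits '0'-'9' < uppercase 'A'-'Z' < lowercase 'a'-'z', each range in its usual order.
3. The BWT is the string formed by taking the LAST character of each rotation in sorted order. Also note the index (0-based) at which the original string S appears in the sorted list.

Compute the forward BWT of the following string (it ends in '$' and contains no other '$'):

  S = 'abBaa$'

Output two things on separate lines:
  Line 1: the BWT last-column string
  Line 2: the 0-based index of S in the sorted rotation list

All 6 rotations (rotation i = S[i:]+S[:i]):
  rot[0] = abBaa$
  rot[1] = bBaa$a
  rot[2] = Baa$ab
  rot[3] = aa$abB
  rot[4] = a$abBa
  rot[5] = $abBaa
Sorted (with $ < everything):
  sorted[0] = $abBaa  (last char: 'a')
  sorted[1] = Baa$ab  (last char: 'b')
  sorted[2] = a$abBa  (last char: 'a')
  sorted[3] = aa$abB  (last char: 'B')
  sorted[4] = abBaa$  (last char: '$')
  sorted[5] = bBaa$a  (last char: 'a')
Last column: abaB$a
Original string S is at sorted index 4

Answer: abaB$a
4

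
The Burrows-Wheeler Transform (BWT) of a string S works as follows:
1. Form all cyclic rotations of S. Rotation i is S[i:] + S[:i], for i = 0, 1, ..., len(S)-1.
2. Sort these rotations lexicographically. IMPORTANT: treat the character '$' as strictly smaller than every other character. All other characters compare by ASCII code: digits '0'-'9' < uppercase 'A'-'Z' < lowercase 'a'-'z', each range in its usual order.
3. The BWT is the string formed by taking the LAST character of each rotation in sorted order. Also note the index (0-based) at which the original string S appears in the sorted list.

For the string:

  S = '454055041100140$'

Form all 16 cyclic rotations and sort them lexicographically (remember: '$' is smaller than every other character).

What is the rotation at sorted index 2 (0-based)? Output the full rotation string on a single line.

All 16 rotations (rotation i = S[i:]+S[:i]):
  rot[0] = 454055041100140$
  rot[1] = 54055041100140$4
  rot[2] = 4055041100140$45
  rot[3] = 055041100140$454
  rot[4] = 55041100140$4540
  rot[5] = 5041100140$45405
  rot[6] = 041100140$454055
  rot[7] = 41100140$4540550
  rot[8] = 1100140$45405504
  rot[9] = 100140$454055041
  rot[10] = 00140$4540550411
  rot[11] = 0140$45405504110
  rot[12] = 140$454055041100
  rot[13] = 40$4540550411001
  rot[14] = 0$45405504110014
  rot[15] = $454055041100140
Sorted (with $ < everything):
  sorted[0] = $454055041100140
  sorted[1] = 0$45405504110014
  sorted[2] = 00140$4540550411
  sorted[3] = 0140$45405504110
  sorted[4] = 041100140$454055
  sorted[5] = 055041100140$454
  sorted[6] = 100140$454055041
  sorted[7] = 1100140$45405504
  sorted[8] = 140$454055041100
  sorted[9] = 40$4540550411001
  sorted[10] = 4055041100140$45
  sorted[11] = 41100140$4540550
  sorted[12] = 454055041100140$
  sorted[13] = 5041100140$45405
  sorted[14] = 54055041100140$4
  sorted[15] = 55041100140$4540
sorted[2] = 00140$4540550411

Answer: 00140$4540550411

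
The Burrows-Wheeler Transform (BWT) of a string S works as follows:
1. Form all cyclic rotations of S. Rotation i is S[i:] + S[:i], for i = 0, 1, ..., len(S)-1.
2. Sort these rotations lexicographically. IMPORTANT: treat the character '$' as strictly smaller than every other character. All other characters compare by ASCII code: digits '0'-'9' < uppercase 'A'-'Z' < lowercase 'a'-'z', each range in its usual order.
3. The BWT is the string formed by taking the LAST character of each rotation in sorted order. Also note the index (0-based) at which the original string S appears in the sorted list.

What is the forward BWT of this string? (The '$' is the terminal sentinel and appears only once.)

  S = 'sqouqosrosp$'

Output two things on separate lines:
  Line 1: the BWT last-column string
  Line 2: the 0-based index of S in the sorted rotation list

Answer: prqqsusso$oo
9

Derivation:
All 12 rotations (rotation i = S[i:]+S[:i]):
  rot[0] = sqouqosrosp$
  rot[1] = qouqosrosp$s
  rot[2] = ouqosrosp$sq
  rot[3] = uqosrosp$sqo
  rot[4] = qosrosp$sqou
  rot[5] = osrosp$sqouq
  rot[6] = srosp$sqouqo
  rot[7] = rosp$sqouqos
  rot[8] = osp$sqouqosr
  rot[9] = sp$sqouqosro
  rot[10] = p$sqouqosros
  rot[11] = $sqouqosrosp
Sorted (with $ < everything):
  sorted[0] = $sqouqosrosp  (last char: 'p')
  sorted[1] = osp$sqouqosr  (last char: 'r')
  sorted[2] = osrosp$sqouq  (last char: 'q')
  sorted[3] = ouqosrosp$sq  (last char: 'q')
  sorted[4] = p$sqouqosros  (last char: 's')
  sorted[5] = qosrosp$sqou  (last char: 'u')
  sorted[6] = qouqosrosp$s  (last char: 's')
  sorted[7] = rosp$sqouqos  (last char: 's')
  sorted[8] = sp$sqouqosro  (last char: 'o')
  sorted[9] = sqouqosrosp$  (last char: '$')
  sorted[10] = srosp$sqouqo  (last char: 'o')
  sorted[11] = uqosrosp$sqo  (last char: 'o')
Last column: prqqsusso$oo
Original string S is at sorted index 9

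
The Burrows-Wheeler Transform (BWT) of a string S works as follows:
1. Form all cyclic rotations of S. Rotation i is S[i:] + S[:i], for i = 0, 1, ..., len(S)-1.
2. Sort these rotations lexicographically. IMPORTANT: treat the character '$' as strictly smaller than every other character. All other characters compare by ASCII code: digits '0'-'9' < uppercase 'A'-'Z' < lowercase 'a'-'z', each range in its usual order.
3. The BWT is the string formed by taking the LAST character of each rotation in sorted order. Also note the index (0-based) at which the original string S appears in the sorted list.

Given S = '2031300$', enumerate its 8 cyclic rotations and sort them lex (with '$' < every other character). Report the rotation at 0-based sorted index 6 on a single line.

Answer: 300$2031

Derivation:
All 8 rotations (rotation i = S[i:]+S[:i]):
  rot[0] = 2031300$
  rot[1] = 031300$2
  rot[2] = 31300$20
  rot[3] = 1300$203
  rot[4] = 300$2031
  rot[5] = 00$20313
  rot[6] = 0$203130
  rot[7] = $2031300
Sorted (with $ < everything):
  sorted[0] = $2031300
  sorted[1] = 0$203130
  sorted[2] = 00$20313
  sorted[3] = 031300$2
  sorted[4] = 1300$203
  sorted[5] = 2031300$
  sorted[6] = 300$2031
  sorted[7] = 31300$20
sorted[6] = 300$2031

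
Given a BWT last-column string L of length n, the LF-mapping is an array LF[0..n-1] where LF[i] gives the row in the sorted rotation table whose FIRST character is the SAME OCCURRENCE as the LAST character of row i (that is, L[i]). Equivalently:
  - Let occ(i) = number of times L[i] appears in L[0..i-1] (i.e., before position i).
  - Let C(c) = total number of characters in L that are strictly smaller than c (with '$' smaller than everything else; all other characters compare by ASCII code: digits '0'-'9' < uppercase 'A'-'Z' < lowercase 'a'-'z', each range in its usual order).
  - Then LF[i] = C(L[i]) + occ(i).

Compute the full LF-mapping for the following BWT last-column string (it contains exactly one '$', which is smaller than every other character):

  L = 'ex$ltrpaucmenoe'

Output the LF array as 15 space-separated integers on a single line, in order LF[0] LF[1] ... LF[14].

Char counts: '$':1, 'a':1, 'c':1, 'e':3, 'l':1, 'm':1, 'n':1, 'o':1, 'p':1, 'r':1, 't':1, 'u':1, 'x':1
C (first-col start): C('$')=0, C('a')=1, C('c')=2, C('e')=3, C('l')=6, C('m')=7, C('n')=8, C('o')=9, C('p')=10, C('r')=11, C('t')=12, C('u')=13, C('x')=14
L[0]='e': occ=0, LF[0]=C('e')+0=3+0=3
L[1]='x': occ=0, LF[1]=C('x')+0=14+0=14
L[2]='$': occ=0, LF[2]=C('$')+0=0+0=0
L[3]='l': occ=0, LF[3]=C('l')+0=6+0=6
L[4]='t': occ=0, LF[4]=C('t')+0=12+0=12
L[5]='r': occ=0, LF[5]=C('r')+0=11+0=11
L[6]='p': occ=0, LF[6]=C('p')+0=10+0=10
L[7]='a': occ=0, LF[7]=C('a')+0=1+0=1
L[8]='u': occ=0, LF[8]=C('u')+0=13+0=13
L[9]='c': occ=0, LF[9]=C('c')+0=2+0=2
L[10]='m': occ=0, LF[10]=C('m')+0=7+0=7
L[11]='e': occ=1, LF[11]=C('e')+1=3+1=4
L[12]='n': occ=0, LF[12]=C('n')+0=8+0=8
L[13]='o': occ=0, LF[13]=C('o')+0=9+0=9
L[14]='e': occ=2, LF[14]=C('e')+2=3+2=5

Answer: 3 14 0 6 12 11 10 1 13 2 7 4 8 9 5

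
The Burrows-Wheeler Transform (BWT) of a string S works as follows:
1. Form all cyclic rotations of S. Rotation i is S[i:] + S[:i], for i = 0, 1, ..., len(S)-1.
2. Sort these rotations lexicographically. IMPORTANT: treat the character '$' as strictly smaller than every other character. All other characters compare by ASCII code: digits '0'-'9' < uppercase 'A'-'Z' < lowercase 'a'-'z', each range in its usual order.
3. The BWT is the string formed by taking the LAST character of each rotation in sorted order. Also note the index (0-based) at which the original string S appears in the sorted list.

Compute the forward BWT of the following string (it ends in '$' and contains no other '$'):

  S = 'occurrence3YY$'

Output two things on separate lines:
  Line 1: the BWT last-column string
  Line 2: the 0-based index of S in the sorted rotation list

All 14 rotations (rotation i = S[i:]+S[:i]):
  rot[0] = occurrence3YY$
  rot[1] = ccurrence3YY$o
  rot[2] = currence3YY$oc
  rot[3] = urrence3YY$occ
  rot[4] = rrence3YY$occu
  rot[5] = rence3YY$occur
  rot[6] = ence3YY$occurr
  rot[7] = nce3YY$occurre
  rot[8] = ce3YY$occurren
  rot[9] = e3YY$occurrenc
  rot[10] = 3YY$occurrence
  rot[11] = YY$occurrence3
  rot[12] = Y$occurrence3Y
  rot[13] = $occurrence3YY
Sorted (with $ < everything):
  sorted[0] = $occurrence3YY  (last char: 'Y')
  sorted[1] = 3YY$occurrence  (last char: 'e')
  sorted[2] = Y$occurrence3Y  (last char: 'Y')
  sorted[3] = YY$occurrence3  (last char: '3')
  sorted[4] = ccurrence3YY$o  (last char: 'o')
  sorted[5] = ce3YY$occurren  (last char: 'n')
  sorted[6] = currence3YY$oc  (last char: 'c')
  sorted[7] = e3YY$occurrenc  (last char: 'c')
  sorted[8] = ence3YY$occurr  (last char: 'r')
  sorted[9] = nce3YY$occurre  (last char: 'e')
  sorted[10] = occurrence3YY$  (last char: '$')
  sorted[11] = rence3YY$occur  (last char: 'r')
  sorted[12] = rrence3YY$occu  (last char: 'u')
  sorted[13] = urrence3YY$occ  (last char: 'c')
Last column: YeY3onccre$ruc
Original string S is at sorted index 10

Answer: YeY3onccre$ruc
10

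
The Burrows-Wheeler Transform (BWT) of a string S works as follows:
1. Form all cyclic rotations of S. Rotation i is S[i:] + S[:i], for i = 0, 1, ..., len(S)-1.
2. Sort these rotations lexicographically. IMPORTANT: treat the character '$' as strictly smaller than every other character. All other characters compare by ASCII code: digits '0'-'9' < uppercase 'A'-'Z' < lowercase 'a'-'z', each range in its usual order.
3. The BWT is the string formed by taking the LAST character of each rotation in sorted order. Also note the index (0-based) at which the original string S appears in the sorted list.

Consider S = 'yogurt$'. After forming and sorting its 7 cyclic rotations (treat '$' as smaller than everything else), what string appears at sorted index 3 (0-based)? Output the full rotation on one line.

Answer: rt$yogu

Derivation:
All 7 rotations (rotation i = S[i:]+S[:i]):
  rot[0] = yogurt$
  rot[1] = ogurt$y
  rot[2] = gurt$yo
  rot[3] = urt$yog
  rot[4] = rt$yogu
  rot[5] = t$yogur
  rot[6] = $yogurt
Sorted (with $ < everything):
  sorted[0] = $yogurt
  sorted[1] = gurt$yo
  sorted[2] = ogurt$y
  sorted[3] = rt$yogu
  sorted[4] = t$yogur
  sorted[5] = urt$yog
  sorted[6] = yogurt$
sorted[3] = rt$yogu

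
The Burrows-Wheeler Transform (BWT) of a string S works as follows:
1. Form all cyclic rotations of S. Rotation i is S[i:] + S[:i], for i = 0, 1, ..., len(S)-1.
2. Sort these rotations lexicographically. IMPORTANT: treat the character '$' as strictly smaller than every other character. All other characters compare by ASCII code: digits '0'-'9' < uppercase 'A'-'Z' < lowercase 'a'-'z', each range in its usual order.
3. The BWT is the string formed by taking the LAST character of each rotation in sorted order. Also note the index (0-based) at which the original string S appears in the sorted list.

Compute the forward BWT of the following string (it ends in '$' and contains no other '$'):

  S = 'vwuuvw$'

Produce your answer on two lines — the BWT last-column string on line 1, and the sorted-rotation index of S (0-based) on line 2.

Answer: wwuu$vv
4

Derivation:
All 7 rotations (rotation i = S[i:]+S[:i]):
  rot[0] = vwuuvw$
  rot[1] = wuuvw$v
  rot[2] = uuvw$vw
  rot[3] = uvw$vwu
  rot[4] = vw$vwuu
  rot[5] = w$vwuuv
  rot[6] = $vwuuvw
Sorted (with $ < everything):
  sorted[0] = $vwuuvw  (last char: 'w')
  sorted[1] = uuvw$vw  (last char: 'w')
  sorted[2] = uvw$vwu  (last char: 'u')
  sorted[3] = vw$vwuu  (last char: 'u')
  sorted[4] = vwuuvw$  (last char: '$')
  sorted[5] = w$vwuuv  (last char: 'v')
  sorted[6] = wuuvw$v  (last char: 'v')
Last column: wwuu$vv
Original string S is at sorted index 4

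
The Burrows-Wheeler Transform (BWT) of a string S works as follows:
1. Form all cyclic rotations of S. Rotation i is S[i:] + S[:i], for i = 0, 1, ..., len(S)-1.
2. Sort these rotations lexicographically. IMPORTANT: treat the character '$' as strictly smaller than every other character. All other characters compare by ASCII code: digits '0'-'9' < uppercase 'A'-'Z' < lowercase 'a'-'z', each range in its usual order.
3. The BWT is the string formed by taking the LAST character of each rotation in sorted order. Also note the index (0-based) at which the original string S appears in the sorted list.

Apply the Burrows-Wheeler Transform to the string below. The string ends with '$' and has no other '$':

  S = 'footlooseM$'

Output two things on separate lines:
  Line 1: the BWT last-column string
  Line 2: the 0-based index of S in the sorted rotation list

All 11 rotations (rotation i = S[i:]+S[:i]):
  rot[0] = footlooseM$
  rot[1] = ootlooseM$f
  rot[2] = otlooseM$fo
  rot[3] = tlooseM$foo
  rot[4] = looseM$foot
  rot[5] = ooseM$footl
  rot[6] = oseM$footlo
  rot[7] = seM$footloo
  rot[8] = eM$footloos
  rot[9] = M$footloose
  rot[10] = $footlooseM
Sorted (with $ < everything):
  sorted[0] = $footlooseM  (last char: 'M')
  sorted[1] = M$footloose  (last char: 'e')
  sorted[2] = eM$footloos  (last char: 's')
  sorted[3] = footlooseM$  (last char: '$')
  sorted[4] = looseM$foot  (last char: 't')
  sorted[5] = ooseM$footl  (last char: 'l')
  sorted[6] = ootlooseM$f  (last char: 'f')
  sorted[7] = oseM$footlo  (last char: 'o')
  sorted[8] = otlooseM$fo  (last char: 'o')
  sorted[9] = seM$footloo  (last char: 'o')
  sorted[10] = tlooseM$foo  (last char: 'o')
Last column: Mes$tlfoooo
Original string S is at sorted index 3

Answer: Mes$tlfoooo
3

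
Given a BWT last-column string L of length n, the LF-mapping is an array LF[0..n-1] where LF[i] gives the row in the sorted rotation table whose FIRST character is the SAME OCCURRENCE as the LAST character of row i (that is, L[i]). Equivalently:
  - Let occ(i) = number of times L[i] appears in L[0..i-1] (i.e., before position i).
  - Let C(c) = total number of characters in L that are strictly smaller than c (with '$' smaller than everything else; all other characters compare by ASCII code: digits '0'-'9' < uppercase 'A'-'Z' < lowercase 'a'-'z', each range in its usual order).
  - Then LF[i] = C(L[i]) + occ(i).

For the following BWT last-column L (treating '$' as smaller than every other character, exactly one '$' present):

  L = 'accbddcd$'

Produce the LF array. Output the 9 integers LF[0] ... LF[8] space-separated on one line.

Char counts: '$':1, 'a':1, 'b':1, 'c':3, 'd':3
C (first-col start): C('$')=0, C('a')=1, C('b')=2, C('c')=3, C('d')=6
L[0]='a': occ=0, LF[0]=C('a')+0=1+0=1
L[1]='c': occ=0, LF[1]=C('c')+0=3+0=3
L[2]='c': occ=1, LF[2]=C('c')+1=3+1=4
L[3]='b': occ=0, LF[3]=C('b')+0=2+0=2
L[4]='d': occ=0, LF[4]=C('d')+0=6+0=6
L[5]='d': occ=1, LF[5]=C('d')+1=6+1=7
L[6]='c': occ=2, LF[6]=C('c')+2=3+2=5
L[7]='d': occ=2, LF[7]=C('d')+2=6+2=8
L[8]='$': occ=0, LF[8]=C('$')+0=0+0=0

Answer: 1 3 4 2 6 7 5 8 0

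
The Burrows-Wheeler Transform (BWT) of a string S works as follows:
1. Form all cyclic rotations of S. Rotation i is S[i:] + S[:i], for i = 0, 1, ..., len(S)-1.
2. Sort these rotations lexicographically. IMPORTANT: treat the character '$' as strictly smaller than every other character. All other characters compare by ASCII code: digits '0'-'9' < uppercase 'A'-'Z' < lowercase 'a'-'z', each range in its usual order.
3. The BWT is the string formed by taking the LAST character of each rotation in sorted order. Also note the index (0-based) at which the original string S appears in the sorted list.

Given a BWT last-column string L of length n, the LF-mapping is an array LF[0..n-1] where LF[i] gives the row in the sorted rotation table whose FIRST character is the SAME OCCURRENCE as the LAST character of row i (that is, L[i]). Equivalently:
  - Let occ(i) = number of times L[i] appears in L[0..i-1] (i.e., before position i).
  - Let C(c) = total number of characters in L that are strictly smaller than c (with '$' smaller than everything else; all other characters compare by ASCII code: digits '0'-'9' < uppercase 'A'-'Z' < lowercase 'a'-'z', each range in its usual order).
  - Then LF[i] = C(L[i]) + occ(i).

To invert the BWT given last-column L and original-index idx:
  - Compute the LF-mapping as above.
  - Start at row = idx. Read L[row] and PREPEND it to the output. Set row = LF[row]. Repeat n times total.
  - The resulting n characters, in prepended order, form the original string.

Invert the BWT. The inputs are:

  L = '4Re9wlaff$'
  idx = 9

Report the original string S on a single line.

LF mapping: 1 3 5 2 9 8 4 6 7 0
Walk LF starting at row 9, prepending L[row]:
  step 1: row=9, L[9]='$', prepend. Next row=LF[9]=0
  step 2: row=0, L[0]='4', prepend. Next row=LF[0]=1
  step 3: row=1, L[1]='R', prepend. Next row=LF[1]=3
  step 4: row=3, L[3]='9', prepend. Next row=LF[3]=2
  step 5: row=2, L[2]='e', prepend. Next row=LF[2]=5
  step 6: row=5, L[5]='l', prepend. Next row=LF[5]=8
  step 7: row=8, L[8]='f', prepend. Next row=LF[8]=7
  step 8: row=7, L[7]='f', prepend. Next row=LF[7]=6
  step 9: row=6, L[6]='a', prepend. Next row=LF[6]=4
  step 10: row=4, L[4]='w', prepend. Next row=LF[4]=9
Reversed output: waffle9R4$

Answer: waffle9R4$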